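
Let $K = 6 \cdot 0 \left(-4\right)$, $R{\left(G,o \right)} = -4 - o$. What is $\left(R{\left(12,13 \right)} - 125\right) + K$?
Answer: $-142$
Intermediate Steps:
$K = 0$ ($K = 0 \left(-4\right) = 0$)
$\left(R{\left(12,13 \right)} - 125\right) + K = \left(\left(-4 - 13\right) - 125\right) + 0 = \left(-17 - 125\right) + 0 = -142 + 0 = -142$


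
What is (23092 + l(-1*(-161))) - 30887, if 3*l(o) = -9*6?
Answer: -7813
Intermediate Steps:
l(o) = -18 (l(o) = (-9*6)/3 = (1/3)*(-54) = -18)
(23092 + l(-1*(-161))) - 30887 = (23092 - 18) - 30887 = 23074 - 30887 = -7813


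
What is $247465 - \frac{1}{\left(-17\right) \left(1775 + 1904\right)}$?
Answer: $\frac{15477203496}{62543} \approx 2.4747 \cdot 10^{5}$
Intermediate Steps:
$247465 - \frac{1}{\left(-17\right) \left(1775 + 1904\right)} = 247465 - - \frac{1}{17 \cdot 3679} = 247465 - \left(- \frac{1}{17}\right) \frac{1}{3679} = 247465 - - \frac{1}{62543} = 247465 + \frac{1}{62543} = \frac{15477203496}{62543}$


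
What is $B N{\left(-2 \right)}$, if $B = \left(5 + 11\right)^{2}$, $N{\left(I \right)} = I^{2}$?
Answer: $1024$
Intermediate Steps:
$B = 256$ ($B = 16^{2} = 256$)
$B N{\left(-2 \right)} = 256 \left(-2\right)^{2} = 256 \cdot 4 = 1024$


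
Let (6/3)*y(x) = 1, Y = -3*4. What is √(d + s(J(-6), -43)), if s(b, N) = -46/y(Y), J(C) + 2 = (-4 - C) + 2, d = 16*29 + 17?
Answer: √389 ≈ 19.723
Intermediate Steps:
Y = -12
y(x) = ½ (y(x) = (½)*1 = ½)
d = 481 (d = 464 + 17 = 481)
J(C) = -4 - C (J(C) = -2 + ((-4 - C) + 2) = -2 + (-2 - C) = -4 - C)
s(b, N) = -92 (s(b, N) = -46/½ = -46*2 = -92)
√(d + s(J(-6), -43)) = √(481 - 92) = √389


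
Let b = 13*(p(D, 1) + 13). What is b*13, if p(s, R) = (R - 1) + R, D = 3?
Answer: 2366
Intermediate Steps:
p(s, R) = -1 + 2*R (p(s, R) = (-1 + R) + R = -1 + 2*R)
b = 182 (b = 13*((-1 + 2*1) + 13) = 13*((-1 + 2) + 13) = 13*(1 + 13) = 13*14 = 182)
b*13 = 182*13 = 2366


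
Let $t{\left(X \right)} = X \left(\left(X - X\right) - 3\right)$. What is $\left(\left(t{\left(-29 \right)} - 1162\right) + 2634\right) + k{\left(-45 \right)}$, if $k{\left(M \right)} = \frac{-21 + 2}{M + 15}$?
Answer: $\frac{46789}{30} \approx 1559.6$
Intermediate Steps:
$t{\left(X \right)} = - 3 X$ ($t{\left(X \right)} = X \left(0 - 3\right) = X \left(-3\right) = - 3 X$)
$k{\left(M \right)} = - \frac{19}{15 + M}$
$\left(\left(t{\left(-29 \right)} - 1162\right) + 2634\right) + k{\left(-45 \right)} = \left(\left(\left(-3\right) \left(-29\right) - 1162\right) + 2634\right) - \frac{19}{15 - 45} = \left(\left(87 - 1162\right) + 2634\right) - \frac{19}{-30} = \left(-1075 + 2634\right) - - \frac{19}{30} = 1559 + \frac{19}{30} = \frac{46789}{30}$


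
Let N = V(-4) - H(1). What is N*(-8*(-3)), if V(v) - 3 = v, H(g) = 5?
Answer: -144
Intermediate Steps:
V(v) = 3 + v
N = -6 (N = (3 - 4) - 1*5 = -1 - 5 = -6)
N*(-8*(-3)) = -(-48)*(-3) = -6*24 = -144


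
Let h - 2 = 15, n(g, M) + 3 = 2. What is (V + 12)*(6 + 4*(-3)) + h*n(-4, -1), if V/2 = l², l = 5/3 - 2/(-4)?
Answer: -436/3 ≈ -145.33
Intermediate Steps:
n(g, M) = -1 (n(g, M) = -3 + 2 = -1)
h = 17 (h = 2 + 15 = 17)
l = 13/6 (l = 5*(⅓) - 2*(-¼) = 5/3 + ½ = 13/6 ≈ 2.1667)
V = 169/18 (V = 2*(13/6)² = 2*(169/36) = 169/18 ≈ 9.3889)
(V + 12)*(6 + 4*(-3)) + h*n(-4, -1) = (169/18 + 12)*(6 + 4*(-3)) + 17*(-1) = 385*(6 - 12)/18 - 17 = (385/18)*(-6) - 17 = -385/3 - 17 = -436/3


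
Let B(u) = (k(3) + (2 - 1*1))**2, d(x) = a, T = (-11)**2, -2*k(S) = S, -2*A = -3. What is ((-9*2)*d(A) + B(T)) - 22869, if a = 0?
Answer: -91475/4 ≈ -22869.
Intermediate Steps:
A = 3/2 (A = -1/2*(-3) = 3/2 ≈ 1.5000)
k(S) = -S/2
T = 121
d(x) = 0
B(u) = 1/4 (B(u) = (-1/2*3 + (2 - 1*1))**2 = (-3/2 + (2 - 1))**2 = (-3/2 + 1)**2 = (-1/2)**2 = 1/4)
((-9*2)*d(A) + B(T)) - 22869 = (-9*2*0 + 1/4) - 22869 = (-18*0 + 1/4) - 22869 = (0 + 1/4) - 22869 = 1/4 - 22869 = -91475/4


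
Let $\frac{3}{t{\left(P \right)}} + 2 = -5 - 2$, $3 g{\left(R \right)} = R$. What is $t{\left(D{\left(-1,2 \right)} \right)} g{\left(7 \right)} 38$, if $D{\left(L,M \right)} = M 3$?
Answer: $- \frac{266}{9} \approx -29.556$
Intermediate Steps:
$g{\left(R \right)} = \frac{R}{3}$
$D{\left(L,M \right)} = 3 M$
$t{\left(P \right)} = - \frac{1}{3}$ ($t{\left(P \right)} = \frac{3}{-2 - 7} = \frac{3}{-9} = 3 \left(- \frac{1}{9}\right) = - \frac{1}{3}$)
$t{\left(D{\left(-1,2 \right)} \right)} g{\left(7 \right)} 38 = - \frac{\frac{1}{3} \cdot 7}{3} \cdot 38 = \left(- \frac{1}{3}\right) \frac{7}{3} \cdot 38 = \left(- \frac{7}{9}\right) 38 = - \frac{266}{9}$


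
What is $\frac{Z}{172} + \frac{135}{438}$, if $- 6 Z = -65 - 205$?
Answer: $\frac{7155}{12556} \approx 0.56985$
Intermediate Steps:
$Z = 45$ ($Z = - \frac{-65 - 205}{6} = \left(- \frac{1}{6}\right) \left(-270\right) = 45$)
$\frac{Z}{172} + \frac{135}{438} = \frac{45}{172} + \frac{135}{438} = 45 \cdot \frac{1}{172} + 135 \cdot \frac{1}{438} = \frac{45}{172} + \frac{45}{146} = \frac{7155}{12556}$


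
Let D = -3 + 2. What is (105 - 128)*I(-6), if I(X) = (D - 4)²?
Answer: -575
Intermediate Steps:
D = -1
I(X) = 25 (I(X) = (-1 - 4)² = (-5)² = 25)
(105 - 128)*I(-6) = (105 - 128)*25 = -23*25 = -575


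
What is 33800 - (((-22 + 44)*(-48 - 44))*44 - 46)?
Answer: 122902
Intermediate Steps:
33800 - (((-22 + 44)*(-48 - 44))*44 - 46) = 33800 - ((22*(-92))*44 - 46) = 33800 - (-2024*44 - 46) = 33800 - (-89056 - 46) = 33800 - 1*(-89102) = 33800 + 89102 = 122902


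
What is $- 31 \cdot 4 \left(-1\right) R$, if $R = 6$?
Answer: $744$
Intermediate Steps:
$- 31 \cdot 4 \left(-1\right) R = - 31 \cdot 4 \left(-1\right) 6 = - 31 \left(\left(-4\right) 6\right) = \left(-31\right) \left(-24\right) = 744$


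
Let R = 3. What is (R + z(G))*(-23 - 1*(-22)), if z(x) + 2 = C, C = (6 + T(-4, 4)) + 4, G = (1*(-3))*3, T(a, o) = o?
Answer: -15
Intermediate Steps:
G = -9 (G = -3*3 = -9)
C = 14 (C = (6 + 4) + 4 = 10 + 4 = 14)
z(x) = 12 (z(x) = -2 + 14 = 12)
(R + z(G))*(-23 - 1*(-22)) = (3 + 12)*(-23 - 1*(-22)) = 15*(-23 + 22) = 15*(-1) = -15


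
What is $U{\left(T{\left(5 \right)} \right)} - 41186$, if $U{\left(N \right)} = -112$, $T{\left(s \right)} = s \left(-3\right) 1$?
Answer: $-41298$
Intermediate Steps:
$T{\left(s \right)} = - 3 s$ ($T{\left(s \right)} = - 3 s 1 = - 3 s$)
$U{\left(T{\left(5 \right)} \right)} - 41186 = -112 - 41186 = -41298$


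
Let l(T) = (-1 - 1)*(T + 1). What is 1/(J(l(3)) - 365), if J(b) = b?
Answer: -1/373 ≈ -0.0026810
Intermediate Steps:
l(T) = -2 - 2*T (l(T) = -2*(1 + T) = -2 - 2*T)
1/(J(l(3)) - 365) = 1/((-2 - 2*3) - 365) = 1/((-2 - 6) - 365) = 1/(-8 - 365) = 1/(-373) = -1/373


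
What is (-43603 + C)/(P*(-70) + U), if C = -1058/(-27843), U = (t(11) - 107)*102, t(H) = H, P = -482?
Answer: -1214037271/666784164 ≈ -1.8207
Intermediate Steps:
U = -9792 (U = (11 - 107)*102 = -96*102 = -9792)
C = 1058/27843 (C = -1058*(-1/27843) = 1058/27843 ≈ 0.037999)
(-43603 + C)/(P*(-70) + U) = (-43603 + 1058/27843)/(-482*(-70) - 9792) = -1214037271/(27843*(33740 - 9792)) = -1214037271/27843/23948 = -1214037271/27843*1/23948 = -1214037271/666784164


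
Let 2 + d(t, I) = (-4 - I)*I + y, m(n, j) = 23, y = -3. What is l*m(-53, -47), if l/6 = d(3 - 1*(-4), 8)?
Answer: -13938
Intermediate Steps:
d(t, I) = -5 + I*(-4 - I) (d(t, I) = -2 + ((-4 - I)*I - 3) = -2 + (I*(-4 - I) - 3) = -2 + (-3 + I*(-4 - I)) = -5 + I*(-4 - I))
l = -606 (l = 6*(-5 - 1*8² - 4*8) = 6*(-5 - 1*64 - 32) = 6*(-5 - 64 - 32) = 6*(-101) = -606)
l*m(-53, -47) = -606*23 = -13938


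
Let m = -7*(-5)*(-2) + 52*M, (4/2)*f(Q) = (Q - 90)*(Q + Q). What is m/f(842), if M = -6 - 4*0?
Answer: -191/316592 ≈ -0.00060330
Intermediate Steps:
f(Q) = Q*(-90 + Q) (f(Q) = ((Q - 90)*(Q + Q))/2 = ((-90 + Q)*(2*Q))/2 = (2*Q*(-90 + Q))/2 = Q*(-90 + Q))
M = -6 (M = -6 + 0 = -6)
m = -382 (m = -7*(-5)*(-2) + 52*(-6) = 35*(-2) - 312 = -70 - 312 = -382)
m/f(842) = -382*1/(842*(-90 + 842)) = -382/(842*752) = -382/633184 = -382*1/633184 = -191/316592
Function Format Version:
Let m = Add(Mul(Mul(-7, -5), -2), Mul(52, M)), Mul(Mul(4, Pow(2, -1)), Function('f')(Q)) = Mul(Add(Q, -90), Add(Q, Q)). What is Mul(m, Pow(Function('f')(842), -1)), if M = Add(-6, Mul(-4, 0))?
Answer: Rational(-191, 316592) ≈ -0.00060330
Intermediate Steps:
Function('f')(Q) = Mul(Q, Add(-90, Q)) (Function('f')(Q) = Mul(Rational(1, 2), Mul(Add(Q, -90), Add(Q, Q))) = Mul(Rational(1, 2), Mul(Add(-90, Q), Mul(2, Q))) = Mul(Rational(1, 2), Mul(2, Q, Add(-90, Q))) = Mul(Q, Add(-90, Q)))
M = -6 (M = Add(-6, 0) = -6)
m = -382 (m = Add(Mul(Mul(-7, -5), -2), Mul(52, -6)) = Add(Mul(35, -2), -312) = Add(-70, -312) = -382)
Mul(m, Pow(Function('f')(842), -1)) = Mul(-382, Pow(Mul(842, Add(-90, 842)), -1)) = Mul(-382, Pow(Mul(842, 752), -1)) = Mul(-382, Pow(633184, -1)) = Mul(-382, Rational(1, 633184)) = Rational(-191, 316592)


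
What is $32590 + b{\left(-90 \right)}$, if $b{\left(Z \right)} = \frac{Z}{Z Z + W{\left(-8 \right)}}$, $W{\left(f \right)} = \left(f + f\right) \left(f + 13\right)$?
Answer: $\frac{26137171}{802} \approx 32590.0$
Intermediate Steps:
$W{\left(f \right)} = 2 f \left(13 + f\right)$
$b{\left(Z \right)} = \frac{Z}{-80 + Z^{2}}$ ($b{\left(Z \right)} = \frac{Z}{Z Z + 2 \left(-8\right) \left(13 - 8\right)} = \frac{Z}{Z^{2} + 2 \left(-8\right) 5} = \frac{Z}{Z^{2} - 80} = \frac{Z}{-80 + Z^{2}}$)
$32590 + b{\left(-90 \right)} = 32590 - \frac{90}{-80 + \left(-90\right)^{2}} = 32590 - \frac{90}{-80 + 8100} = 32590 - \frac{90}{8020} = 32590 - \frac{9}{802} = \frac{26137171}{802}$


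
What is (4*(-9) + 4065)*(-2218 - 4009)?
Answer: -25088583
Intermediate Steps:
(4*(-9) + 4065)*(-2218 - 4009) = (-36 + 4065)*(-6227) = 4029*(-6227) = -25088583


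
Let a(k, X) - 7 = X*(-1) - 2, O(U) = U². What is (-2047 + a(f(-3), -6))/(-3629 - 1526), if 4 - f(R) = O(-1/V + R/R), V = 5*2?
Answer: 2036/5155 ≈ 0.39496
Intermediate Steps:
V = 10
f(R) = 319/100 (f(R) = 4 - (-1/10 + R/R)² = 4 - (-1*⅒ + 1)² = 4 - (-⅒ + 1)² = 4 - (9/10)² = 4 - 1*81/100 = 4 - 81/100 = 319/100)
a(k, X) = 5 - X (a(k, X) = 7 + (X*(-1) - 2) = 7 + (-X - 2) = 7 + (-2 - X) = 5 - X)
(-2047 + a(f(-3), -6))/(-3629 - 1526) = (-2047 + (5 - 1*(-6)))/(-3629 - 1526) = (-2047 + (5 + 6))/(-5155) = (-2047 + 11)*(-1/5155) = -2036*(-1/5155) = 2036/5155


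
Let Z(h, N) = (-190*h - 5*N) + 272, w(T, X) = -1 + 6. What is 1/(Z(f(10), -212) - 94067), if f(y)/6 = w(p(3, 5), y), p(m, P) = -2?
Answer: -1/98435 ≈ -1.0159e-5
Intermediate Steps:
w(T, X) = 5
f(y) = 30 (f(y) = 6*5 = 30)
Z(h, N) = 272 - 190*h - 5*N
1/(Z(f(10), -212) - 94067) = 1/((272 - 190*30 - 5*(-212)) - 94067) = 1/((272 - 5700 + 1060) - 94067) = 1/(-4368 - 94067) = 1/(-98435) = -1/98435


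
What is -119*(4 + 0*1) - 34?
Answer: -510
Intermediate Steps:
-119*(4 + 0*1) - 34 = -119*(4 + 0) - 34 = -119*4 - 34 = -476 - 34 = -510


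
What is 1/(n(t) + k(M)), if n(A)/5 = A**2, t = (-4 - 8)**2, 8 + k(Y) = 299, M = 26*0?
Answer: 1/103971 ≈ 9.6181e-6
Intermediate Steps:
M = 0
k(Y) = 291 (k(Y) = -8 + 299 = 291)
t = 144 (t = (-12)**2 = 144)
n(A) = 5*A**2
1/(n(t) + k(M)) = 1/(5*144**2 + 291) = 1/(5*20736 + 291) = 1/(103680 + 291) = 1/103971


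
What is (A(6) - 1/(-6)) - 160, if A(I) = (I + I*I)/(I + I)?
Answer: -469/3 ≈ -156.33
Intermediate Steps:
A(I) = (I + I**2)/(2*I) (A(I) = (I + I**2)/((2*I)) = (I + I**2)*(1/(2*I)) = (I + I**2)/(2*I))
(A(6) - 1/(-6)) - 160 = ((1/2 + (1/2)*6) - 1/(-6)) - 160 = ((1/2 + 3) - 1*(-1/6)) - 160 = (7/2 + 1/6) - 160 = 11/3 - 160 = -469/3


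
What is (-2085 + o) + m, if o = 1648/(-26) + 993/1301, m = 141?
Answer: -33937987/16913 ≈ -2006.6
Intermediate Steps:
o = -1059115/16913 (o = 1648*(-1/26) + 993*(1/1301) = -824/13 + 993/1301 = -1059115/16913 ≈ -62.621)
(-2085 + o) + m = (-2085 - 1059115/16913) + 141 = -36322720/16913 + 141 = -33937987/16913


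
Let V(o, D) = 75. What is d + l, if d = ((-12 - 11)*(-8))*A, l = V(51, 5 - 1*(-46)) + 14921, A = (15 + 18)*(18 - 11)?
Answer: 57500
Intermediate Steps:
A = 231 (A = 33*7 = 231)
l = 14996 (l = 75 + 14921 = 14996)
d = 42504 (d = ((-12 - 11)*(-8))*231 = -23*(-8)*231 = 184*231 = 42504)
d + l = 42504 + 14996 = 57500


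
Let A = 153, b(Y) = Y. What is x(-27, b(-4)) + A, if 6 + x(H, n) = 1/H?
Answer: 3968/27 ≈ 146.96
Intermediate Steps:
x(H, n) = -6 + 1/H
x(-27, b(-4)) + A = (-6 + 1/(-27)) + 153 = (-6 - 1/27) + 153 = -163/27 + 153 = 3968/27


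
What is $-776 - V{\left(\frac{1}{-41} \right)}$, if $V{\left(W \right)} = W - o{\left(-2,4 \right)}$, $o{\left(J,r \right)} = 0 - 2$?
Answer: $- \frac{31897}{41} \approx -777.98$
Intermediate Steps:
$o{\left(J,r \right)} = -2$ ($o{\left(J,r \right)} = 0 - 2 = -2$)
$V{\left(W \right)} = 2 + W$ ($V{\left(W \right)} = W - -2 = W + 2 = 2 + W$)
$-776 - V{\left(\frac{1}{-41} \right)} = -776 - \left(2 + \frac{1}{-41}\right) = -776 - \left(2 - \frac{1}{41}\right) = -776 - \frac{81}{41} = - \frac{31897}{41}$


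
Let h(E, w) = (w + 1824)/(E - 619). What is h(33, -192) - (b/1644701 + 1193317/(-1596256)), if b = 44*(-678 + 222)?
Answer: -1557856548521003/769231604960608 ≈ -2.0252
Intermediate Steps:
h(E, w) = (1824 + w)/(-619 + E)
b = -20064 (b = 44*(-456) = -20064)
h(33, -192) - (b/1644701 + 1193317/(-1596256)) = (1824 - 192)/(-619 + 33) - (-20064/1644701 + 1193317/(-1596256)) = 1632/(-586) - (-20064*1/1644701 + 1193317*(-1/1596256)) = -1/586*1632 - (-20064/1644701 - 1193317/1596256) = -816/293 - 1*(-1994676943601/2625363839456) = -816/293 + 1994676943601/2625363839456 = -1557856548521003/769231604960608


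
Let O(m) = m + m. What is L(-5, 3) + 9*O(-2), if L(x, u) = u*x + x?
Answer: -56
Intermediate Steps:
L(x, u) = x + u*x
O(m) = 2*m
L(-5, 3) + 9*O(-2) = -5*(1 + 3) + 9*(2*(-2)) = -5*4 + 9*(-4) = -20 - 36 = -56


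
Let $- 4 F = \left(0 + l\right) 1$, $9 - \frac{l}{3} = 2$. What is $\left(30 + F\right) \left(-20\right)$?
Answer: $-495$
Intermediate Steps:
$l = 21$ ($l = 27 - 6 = 21$)
$F = - \frac{21}{4}$ ($F = - \frac{\left(0 + 21\right) 1}{4} = - \frac{21 \cdot 1}{4} = \left(- \frac{1}{4}\right) 21 = - \frac{21}{4} \approx -5.25$)
$\left(30 + F\right) \left(-20\right) = \left(30 - \frac{21}{4}\right) \left(-20\right) = \frac{99}{4} \left(-20\right) = -495$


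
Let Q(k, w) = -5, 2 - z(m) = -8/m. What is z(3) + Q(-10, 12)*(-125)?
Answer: 1889/3 ≈ 629.67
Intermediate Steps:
z(m) = 2 + 8/m (z(m) = 2 - (-8)/m = 2 + 8/m)
z(3) + Q(-10, 12)*(-125) = (2 + 8/3) - 5*(-125) = (2 + 8*(1/3)) + 625 = (2 + 8/3) + 625 = 14/3 + 625 = 1889/3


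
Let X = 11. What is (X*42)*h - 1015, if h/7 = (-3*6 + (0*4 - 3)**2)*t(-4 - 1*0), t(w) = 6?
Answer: -175651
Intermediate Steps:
h = -378 (h = 7*((-3*6 + (0*4 - 3)**2)*6) = 7*((-18 + (0 - 3)**2)*6) = 7*((-18 + (-3)**2)*6) = 7*((-18 + 9)*6) = 7*(-9*6) = 7*(-54) = -378)
(X*42)*h - 1015 = (11*42)*(-378) - 1015 = 462*(-378) - 1015 = -174636 - 1015 = -175651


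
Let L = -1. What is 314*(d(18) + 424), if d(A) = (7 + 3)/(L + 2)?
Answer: 136276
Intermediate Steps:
d(A) = 10 (d(A) = (7 + 3)/(-1 + 2) = 10/1 = 10*1 = 10)
314*(d(18) + 424) = 314*(10 + 424) = 314*434 = 136276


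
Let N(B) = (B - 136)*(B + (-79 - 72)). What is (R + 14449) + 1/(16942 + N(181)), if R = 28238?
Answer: 780830605/18292 ≈ 42687.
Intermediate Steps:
N(B) = (-151 + B)*(-136 + B) (N(B) = (-136 + B)*(B - 151) = (-136 + B)*(-151 + B) = (-151 + B)*(-136 + B))
(R + 14449) + 1/(16942 + N(181)) = (28238 + 14449) + 1/(16942 + (20536 + 181**2 - 287*181)) = 42687 + 1/(16942 + (20536 + 32761 - 51947)) = 42687 + 1/(16942 + 1350) = 42687 + 1/18292 = 780830605/18292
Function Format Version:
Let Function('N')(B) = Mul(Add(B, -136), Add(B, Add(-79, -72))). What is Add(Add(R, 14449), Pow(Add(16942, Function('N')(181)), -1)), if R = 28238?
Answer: Rational(780830605, 18292) ≈ 42687.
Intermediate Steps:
Function('N')(B) = Mul(Add(-151, B), Add(-136, B)) (Function('N')(B) = Mul(Add(-136, B), Add(B, -151)) = Mul(Add(-136, B), Add(-151, B)) = Mul(Add(-151, B), Add(-136, B)))
Add(Add(R, 14449), Pow(Add(16942, Function('N')(181)), -1)) = Add(Add(28238, 14449), Pow(Add(16942, Add(20536, Pow(181, 2), Mul(-287, 181))), -1)) = Add(42687, Pow(Add(16942, Add(20536, 32761, -51947)), -1)) = Add(42687, Pow(Add(16942, 1350), -1)) = Add(42687, Pow(18292, -1)) = Add(42687, Rational(1, 18292)) = Rational(780830605, 18292)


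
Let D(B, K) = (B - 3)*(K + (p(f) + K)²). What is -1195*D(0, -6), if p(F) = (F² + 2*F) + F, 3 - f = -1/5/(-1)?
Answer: 44300562/125 ≈ 3.5440e+5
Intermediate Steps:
f = 14/5 (f = 3 - (-1/5)/(-1) = 3 - (-1*⅕)*(-1) = 3 - (-1)*(-1)/5 = 3 - 1*⅕ = 3 - ⅕ = 14/5 ≈ 2.8000)
p(F) = F² + 3*F
D(B, K) = (-3 + B)*(K + (406/25 + K)²) (D(B, K) = (B - 3)*(K + (14*(3 + 14/5)/5 + K)²) = (-3 + B)*(K + ((14/5)*(29/5) + K)²) = (-3 + B)*(K + (406/25 + K)²))
-1195*D(0, -6) = -1195*(-3*(-6) - 3*(406 + 25*(-6))²/625 + 0*(-6) + (1/625)*0*(406 + 25*(-6))²) = -1195*(18 - 3*(406 - 150)²/625 + 0 + (1/625)*0*(406 - 150)²) = -1195*(18 - 3/625*256² + 0 + (1/625)*0*256²) = -1195*(18 - 3/625*65536 + 0 + (1/625)*0*65536) = -1195*(18 - 196608/625 + 0 + 0) = -1195*(-185358/625) = 44300562/125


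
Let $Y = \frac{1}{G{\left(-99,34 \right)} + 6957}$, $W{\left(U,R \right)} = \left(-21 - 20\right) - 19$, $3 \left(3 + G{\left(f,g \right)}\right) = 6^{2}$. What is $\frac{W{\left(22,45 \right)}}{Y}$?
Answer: $-417960$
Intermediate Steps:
$G{\left(f,g \right)} = 9$ ($G{\left(f,g \right)} = -3 + \frac{6^{2}}{3} = -3 + \frac{1}{3} \cdot 36 = -3 + 12 = 9$)
$W{\left(U,R \right)} = -60$ ($W{\left(U,R \right)} = -41 - 19 = -60$)
$Y = \frac{1}{6966}$ ($Y = \frac{1}{9 + 6957} = \frac{1}{6966} \approx 0.00014355$)
$\frac{W{\left(22,45 \right)}}{Y} = - 60 \frac{1}{\frac{1}{6966}} = \left(-60\right) 6966 = -417960$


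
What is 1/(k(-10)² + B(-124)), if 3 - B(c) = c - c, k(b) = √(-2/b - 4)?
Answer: -5/4 ≈ -1.2500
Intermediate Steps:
k(b) = √(-4 - 2/b)
B(c) = 3 (B(c) = 3 - (c - c) = 3 - 1*0 = 3 + 0 = 3)
1/(k(-10)² + B(-124)) = 1/((√(-4 - 2/(-10)))² + 3) = 1/((√(-4 - 2*(-⅒)))² + 3) = 1/((√(-4 + ⅕))² + 3) = 1/((√(-19/5))² + 3) = 1/((I*√95/5)² + 3) = 1/(-19/5 + 3) = 1/(-⅘) = -5/4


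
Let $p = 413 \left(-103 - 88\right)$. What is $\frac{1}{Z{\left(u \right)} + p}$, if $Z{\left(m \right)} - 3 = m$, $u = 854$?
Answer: $- \frac{1}{78026} \approx -1.2816 \cdot 10^{-5}$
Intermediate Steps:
$Z{\left(m \right)} = 3 + m$
$p = -78883$ ($p = 413 \left(-191\right) = -78883$)
$\frac{1}{Z{\left(u \right)} + p} = \frac{1}{\left(3 + 854\right) - 78883} = \frac{1}{857 - 78883} = \frac{1}{-78026} = - \frac{1}{78026}$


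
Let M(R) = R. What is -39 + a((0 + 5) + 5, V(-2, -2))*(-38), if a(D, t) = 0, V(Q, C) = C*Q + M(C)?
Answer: -39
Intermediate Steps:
V(Q, C) = C + C*Q (V(Q, C) = C*Q + C = C + C*Q)
-39 + a((0 + 5) + 5, V(-2, -2))*(-38) = -39 + 0*(-38) = -39 + 0 = -39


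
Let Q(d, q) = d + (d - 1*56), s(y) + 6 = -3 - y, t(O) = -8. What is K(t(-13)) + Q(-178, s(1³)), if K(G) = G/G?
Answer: -411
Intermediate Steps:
s(y) = -9 - y (s(y) = -6 + (-3 - y) = -9 - y)
K(G) = 1
Q(d, q) = -56 + 2*d (Q(d, q) = d + (d - 56) = d + (-56 + d) = -56 + 2*d)
K(t(-13)) + Q(-178, s(1³)) = 1 + (-56 + 2*(-178)) = 1 + (-56 - 356) = 1 - 412 = -411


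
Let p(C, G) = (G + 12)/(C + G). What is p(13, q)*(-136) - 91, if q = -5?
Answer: -210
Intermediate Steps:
p(C, G) = (12 + G)/(C + G)
p(13, q)*(-136) - 91 = ((12 - 5)/(13 - 5))*(-136) - 91 = (7/8)*(-136) - 91 = -119 - 91 = -210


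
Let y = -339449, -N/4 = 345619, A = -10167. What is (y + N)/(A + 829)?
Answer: 1721925/9338 ≈ 184.40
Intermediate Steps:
N = -1382476 (N = -4*345619 = -1382476)
(y + N)/(A + 829) = (-339449 - 1382476)/(-10167 + 829) = -1721925/(-9338) = -1721925*(-1/9338) = 1721925/9338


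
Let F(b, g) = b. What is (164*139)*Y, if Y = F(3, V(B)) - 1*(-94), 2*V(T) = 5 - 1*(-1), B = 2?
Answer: 2211212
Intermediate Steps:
V(T) = 3 (V(T) = (5 - 1*(-1))/2 = (5 + 1)/2 = (½)*6 = 3)
Y = 97 (Y = 3 - 1*(-94) = 3 + 94 = 97)
(164*139)*Y = (164*139)*97 = 22796*97 = 2211212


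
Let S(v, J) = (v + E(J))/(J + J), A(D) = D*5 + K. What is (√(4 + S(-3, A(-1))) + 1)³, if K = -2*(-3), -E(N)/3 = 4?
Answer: (2 + I*√14)³/8 ≈ -9.5 - 0.93541*I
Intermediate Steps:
E(N) = -12 (E(N) = -3*4 = -12)
K = 6
A(D) = 6 + 5*D (A(D) = D*5 + 6 = 5*D + 6 = 6 + 5*D)
S(v, J) = (-12 + v)/(2*J) (S(v, J) = (v - 12)/(J + J) = (-12 + v)/((2*J)) = (-12 + v)*(1/(2*J)) = (-12 + v)/(2*J))
(√(4 + S(-3, A(-1))) + 1)³ = (√(4 + (-12 - 3)/(2*(6 + 5*(-1)))) + 1)³ = (√(4 + (½)*(-15)/(6 - 5)) + 1)³ = (√(4 + (½)*(-15)/1) + 1)³ = (√(4 + (½)*1*(-15)) + 1)³ = (√(4 - 15/2) + 1)³ = (√(-7/2) + 1)³ = (I*√14/2 + 1)³ = (1 + I*√14/2)³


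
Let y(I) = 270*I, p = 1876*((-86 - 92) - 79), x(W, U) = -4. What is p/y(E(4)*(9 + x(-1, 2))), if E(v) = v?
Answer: -120533/1350 ≈ -89.284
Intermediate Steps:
p = -482132 (p = 1876*(-178 - 79) = 1876*(-257) = -482132)
p/y(E(4)*(9 + x(-1, 2))) = -482132*1/(1080*(9 - 4)) = -482132/(270*(4*5)) = -482132/(270*20) = -482132/5400 = -482132*1/5400 = -120533/1350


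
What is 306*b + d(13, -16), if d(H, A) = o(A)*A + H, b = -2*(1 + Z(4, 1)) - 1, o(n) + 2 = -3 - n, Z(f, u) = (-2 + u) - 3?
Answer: 1367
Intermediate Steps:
Z(f, u) = -5 + u
o(n) = -5 - n (o(n) = -2 + (-3 - n) = -5 - n)
b = 5 (b = -2*(1 + (-5 + 1)) - 1 = -2*(1 - 4) - 1 = -2*(-3) - 1 = 6 - 1 = 5)
d(H, A) = H + A*(-5 - A) (d(H, A) = (-5 - A)*A + H = A*(-5 - A) + H = H + A*(-5 - A))
306*b + d(13, -16) = 306*5 + (13 - 1*(-16)*(5 - 16)) = 1530 + (13 - 1*(-16)*(-11)) = 1530 + (13 - 176) = 1530 - 163 = 1367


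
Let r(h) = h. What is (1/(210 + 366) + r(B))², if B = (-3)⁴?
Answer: 2176875649/331776 ≈ 6561.3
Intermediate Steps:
B = 81
(1/(210 + 366) + r(B))² = (1/(210 + 366) + 81)² = (1/576 + 81)² = (46657/576)² = 2176875649/331776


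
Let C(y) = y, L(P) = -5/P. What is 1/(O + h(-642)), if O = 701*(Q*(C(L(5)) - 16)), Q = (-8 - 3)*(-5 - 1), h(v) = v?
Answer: -1/787164 ≈ -1.2704e-6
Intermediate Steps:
Q = 66 (Q = -11*(-6) = 66)
O = -786522 (O = 701*(66*(-5/5 - 16)) = 701*(66*(-5*⅕ - 16)) = 701*(66*(-1 - 16)) = 701*(66*(-17)) = 701*(-1122) = -786522)
1/(O + h(-642)) = 1/(-786522 - 642) = 1/(-787164) = -1/787164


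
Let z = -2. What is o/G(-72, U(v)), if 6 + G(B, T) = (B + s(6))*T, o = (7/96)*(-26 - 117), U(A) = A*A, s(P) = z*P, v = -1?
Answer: 1001/8640 ≈ 0.11586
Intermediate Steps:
s(P) = -2*P
U(A) = A²
o = -1001/96 (o = (7*(1/96))*(-143) = (7/96)*(-143) = -1001/96 ≈ -10.427)
G(B, T) = -6 + T*(-12 + B) (G(B, T) = -6 + (B - 2*6)*T = -6 + (B - 12)*T = -6 + (-12 + B)*T = -6 + T*(-12 + B))
o/G(-72, U(v)) = -1001/(96*(-6 - 12*(-1)² - 72*(-1)²)) = -1001/(96*(-6 - 12*1 - 72*1)) = -1001/(96*(-6 - 12 - 72)) = -1001/96/(-90) = -1001/96*(-1/90) = 1001/8640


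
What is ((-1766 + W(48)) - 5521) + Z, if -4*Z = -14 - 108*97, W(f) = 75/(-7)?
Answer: -65453/14 ≈ -4675.2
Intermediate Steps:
W(f) = -75/7 (W(f) = 75*(-1/7) = -75/7)
Z = 5245/2 (Z = -(-14 - 108*97)/4 = -(-14 - 10476)/4 = -1/4*(-10490) = 5245/2 ≈ 2622.5)
((-1766 + W(48)) - 5521) + Z = ((-1766 - 75/7) - 5521) + 5245/2 = (-12437/7 - 5521) + 5245/2 = -51084/7 + 5245/2 = -65453/14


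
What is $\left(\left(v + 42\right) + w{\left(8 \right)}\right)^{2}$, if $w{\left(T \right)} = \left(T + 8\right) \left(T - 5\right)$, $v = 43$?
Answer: $17689$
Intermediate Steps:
$w{\left(T \right)} = \left(-5 + T\right) \left(8 + T\right)$ ($w{\left(T \right)} = \left(8 + T\right) \left(-5 + T\right) = \left(-5 + T\right) \left(8 + T\right)$)
$\left(\left(v + 42\right) + w{\left(8 \right)}\right)^{2} = \left(\left(43 + 42\right) + \left(-40 + 8^{2} + 3 \cdot 8\right)\right)^{2} = \left(85 + \left(-40 + 64 + 24\right)\right)^{2} = \left(85 + 48\right)^{2} = 133^{2} = 17689$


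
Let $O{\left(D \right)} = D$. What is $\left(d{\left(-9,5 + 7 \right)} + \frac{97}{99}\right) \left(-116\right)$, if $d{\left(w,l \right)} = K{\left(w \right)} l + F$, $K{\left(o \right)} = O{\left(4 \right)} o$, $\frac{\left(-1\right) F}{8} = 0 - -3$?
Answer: $\frac{5225452}{99} \approx 52782.0$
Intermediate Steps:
$F = -24$ ($F = - 8 \left(0 - -3\right) = - 8 \left(0 + 3\right) = \left(-8\right) 3 = -24$)
$K{\left(o \right)} = 4 o$
$d{\left(w,l \right)} = -24 + 4 l w$ ($d{\left(w,l \right)} = 4 w l - 24 = 4 l w - 24 = -24 + 4 l w$)
$\left(d{\left(-9,5 + 7 \right)} + \frac{97}{99}\right) \left(-116\right) = \left(\left(-24 + 4 \left(5 + 7\right) \left(-9\right)\right) + \frac{97}{99}\right) \left(-116\right) = \left(\left(-24 + 4 \cdot 12 \left(-9\right)\right) + 97 \cdot \frac{1}{99}\right) \left(-116\right) = \left(\left(-24 - 432\right) + \frac{97}{99}\right) \left(-116\right) = \left(-456 + \frac{97}{99}\right) \left(-116\right) = \left(- \frac{45047}{99}\right) \left(-116\right) = \frac{5225452}{99}$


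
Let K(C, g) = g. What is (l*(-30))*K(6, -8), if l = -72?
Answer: -17280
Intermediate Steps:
(l*(-30))*K(6, -8) = -72*(-30)*(-8) = 2160*(-8) = -17280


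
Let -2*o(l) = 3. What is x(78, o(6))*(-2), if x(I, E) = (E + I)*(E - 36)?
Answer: 11475/2 ≈ 5737.5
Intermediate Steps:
o(l) = -3/2 (o(l) = -1/2*3 = -3/2)
x(I, E) = (-36 + E)*(E + I) (x(I, E) = (E + I)*(-36 + E) = (-36 + E)*(E + I))
x(78, o(6))*(-2) = ((-3/2)**2 - 36*(-3/2) - 36*78 - 3/2*78)*(-2) = (9/4 + 54 - 2808 - 117)*(-2) = -11475/4*(-2) = 11475/2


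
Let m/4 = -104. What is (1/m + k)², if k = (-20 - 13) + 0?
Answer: 188485441/173056 ≈ 1089.2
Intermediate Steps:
m = -416 (m = 4*(-104) = -416)
k = -33 (k = -33 + 0 = -33)
(1/m + k)² = (1/(-416) - 33)² = (-1/416 - 33)² = (-13729/416)² = 188485441/173056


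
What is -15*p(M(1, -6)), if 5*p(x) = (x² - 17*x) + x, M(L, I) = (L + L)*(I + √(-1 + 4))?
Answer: -1044 + 240*√3 ≈ -628.31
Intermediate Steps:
M(L, I) = 2*L*(I + √3) (M(L, I) = (2*L)*(I + √3) = 2*L*(I + √3))
p(x) = -16*x/5 + x²/5 (p(x) = ((x² - 17*x) + x)/5 = (x² - 16*x)/5 = -16*x/5 + x²/5)
-15*p(M(1, -6)) = -3*2*1*(-6 + √3)*(-16 + 2*1*(-6 + √3)) = -3*(-12 + 2*√3)*(-16 + (-12 + 2*√3)) = -3*(-12 + 2*√3)*(-28 + 2*√3) = -3*(-28 + 2*√3)*(-12 + 2*√3)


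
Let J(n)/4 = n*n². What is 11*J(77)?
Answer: 20087452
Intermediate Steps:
J(n) = 4*n³ (J(n) = 4*(n*n²) = 4*n³)
11*J(77) = 11*(4*77³) = 11*(4*456533) = 11*1826132 = 20087452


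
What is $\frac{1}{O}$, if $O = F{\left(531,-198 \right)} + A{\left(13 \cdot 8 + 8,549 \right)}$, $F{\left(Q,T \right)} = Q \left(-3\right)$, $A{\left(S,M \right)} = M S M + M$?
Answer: $\frac{1}{33755868} \approx 2.9624 \cdot 10^{-8}$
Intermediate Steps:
$A{\left(S,M \right)} = M + S M^{2}$ ($A{\left(S,M \right)} = S M^{2} + M = M + S M^{2}$)
$F{\left(Q,T \right)} = - 3 Q$
$O = 33755868$ ($O = \left(-3\right) 531 + 549 \left(1 + 549 \left(13 \cdot 8 + 8\right)\right) = -1593 + 549 \left(1 + 549 \left(104 + 8\right)\right) = -1593 + 549 \left(1 + 549 \cdot 112\right) = -1593 + 549 \left(1 + 61488\right) = -1593 + 549 \cdot 61489 = -1593 + 33757461 = 33755868$)
$\frac{1}{O} = \frac{1}{33755868}$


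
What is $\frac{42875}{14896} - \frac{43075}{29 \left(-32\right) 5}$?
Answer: $\frac{214435}{17632} \approx 12.162$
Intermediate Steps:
$\frac{42875}{14896} - \frac{43075}{29 \left(-32\right) 5} = 42875 \cdot \frac{1}{14896} - \frac{43075}{\left(-928\right) 5} = \frac{875}{304} - \frac{43075}{-4640} = \frac{875}{304} - - \frac{8615}{928} = \frac{875}{304} + \frac{8615}{928} = \frac{214435}{17632}$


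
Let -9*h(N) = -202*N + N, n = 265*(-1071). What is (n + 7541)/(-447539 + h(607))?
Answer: 414411/650974 ≈ 0.63660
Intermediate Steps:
n = -283815
h(N) = 67*N/3 (h(N) = -(-202*N + N)/9 = -(-67)*N/3 = 67*N/3)
(n + 7541)/(-447539 + h(607)) = (-283815 + 7541)/(-447539 + (67/3)*607) = -276274/(-447539 + 40669/3) = -276274/(-1301948/3) = -276274*(-3/1301948) = 414411/650974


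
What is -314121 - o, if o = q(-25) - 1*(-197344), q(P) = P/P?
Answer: -511466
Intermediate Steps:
q(P) = 1
o = 197345 (o = 1 - 1*(-197344) = 1 + 197344 = 197345)
-314121 - o = -314121 - 1*197345 = -314121 - 197345 = -511466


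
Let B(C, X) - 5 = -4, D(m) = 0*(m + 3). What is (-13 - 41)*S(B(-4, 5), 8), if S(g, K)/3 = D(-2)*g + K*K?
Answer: -10368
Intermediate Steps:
D(m) = 0 (D(m) = 0*(3 + m) = 0)
B(C, X) = 1 (B(C, X) = 5 - 4 = 1)
S(g, K) = 3*K² (S(g, K) = 3*(0*g + K*K) = 3*(0 + K²) = 3*K²)
(-13 - 41)*S(B(-4, 5), 8) = (-13 - 41)*(3*8²) = -162*64 = -54*192 = -10368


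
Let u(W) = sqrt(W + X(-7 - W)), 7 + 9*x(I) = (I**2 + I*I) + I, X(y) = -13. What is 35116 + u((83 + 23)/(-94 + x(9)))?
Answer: 35116 + I*sqrt(1674310)/341 ≈ 35116.0 + 3.7946*I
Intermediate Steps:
x(I) = -7/9 + I/9 + 2*I**2/9 (x(I) = -7/9 + ((I**2 + I*I) + I)/9 = -7/9 + ((I**2 + I**2) + I)/9 = -7/9 + (2*I**2 + I)/9 = -7/9 + (I + 2*I**2)/9 = -7/9 + (I/9 + 2*I**2/9) = -7/9 + I/9 + 2*I**2/9)
u(W) = sqrt(-13 + W) (u(W) = sqrt(W - 13) = sqrt(-13 + W))
35116 + u((83 + 23)/(-94 + x(9))) = 35116 + sqrt(-13 + (83 + 23)/(-94 + (-7/9 + (1/9)*9 + (2/9)*9**2))) = 35116 + sqrt(-13 + 106/(-94 + (-7/9 + 1 + (2/9)*81))) = 35116 + sqrt(-13 + 106/(-94 + (-7/9 + 1 + 18))) = 35116 + sqrt(-13 + 106/(-94 + 164/9)) = 35116 + sqrt(-13 + 106/(-682/9)) = 35116 + sqrt(-13 + 106*(-9/682)) = 35116 + sqrt(-13 - 477/341) = 35116 + sqrt(-4910/341) = 35116 + I*sqrt(1674310)/341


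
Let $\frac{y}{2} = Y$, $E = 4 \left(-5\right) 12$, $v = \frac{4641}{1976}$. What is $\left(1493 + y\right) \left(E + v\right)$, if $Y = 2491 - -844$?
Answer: $- \frac{294872049}{152} \approx -1.9399 \cdot 10^{6}$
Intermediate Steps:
$v = \frac{357}{152}$ ($v = 4641 \cdot \frac{1}{1976} = \frac{357}{152} \approx 2.3487$)
$E = -240$ ($E = \left(-20\right) 12 = -240$)
$Y = 3335$ ($Y = 2491 + 844 = 3335$)
$y = 6670$ ($y = 2 \cdot 3335 = 6670$)
$\left(1493 + y\right) \left(E + v\right) = \left(1493 + 6670\right) \left(-240 + \frac{357}{152}\right) = 8163 \left(- \frac{36123}{152}\right) = - \frac{294872049}{152}$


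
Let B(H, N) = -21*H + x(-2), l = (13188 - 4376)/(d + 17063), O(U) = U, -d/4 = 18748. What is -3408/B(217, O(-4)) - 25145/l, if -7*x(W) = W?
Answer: 46462168434457/281076364 ≈ 1.6530e+5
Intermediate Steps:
d = -74992 (d = -4*18748 = -74992)
x(W) = -W/7
l = -8812/57929 (l = (13188 - 4376)/(-74992 + 17063) = 8812/(-57929) = 8812*(-1/57929) = -8812/57929 ≈ -0.15212)
B(H, N) = 2/7 - 21*H (B(H, N) = -21*H - ⅐*(-2) = -21*H + 2/7 = 2/7 - 21*H)
-3408/B(217, O(-4)) - 25145/l = -3408/(2/7 - 21*217) - 25145/(-8812/57929) = -3408/(2/7 - 4557) - 25145*(-57929/8812) = -3408/(-31897/7) + 1456624705/8812 = -3408*(-7/31897) + 1456624705/8812 = 23856/31897 + 1456624705/8812 = 46462168434457/281076364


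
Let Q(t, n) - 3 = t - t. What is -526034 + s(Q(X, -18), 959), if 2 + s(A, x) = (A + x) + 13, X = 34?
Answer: -525061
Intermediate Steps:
Q(t, n) = 3 (Q(t, n) = 3 + (t - t) = 3 + 0 = 3)
s(A, x) = 11 + A + x (s(A, x) = -2 + ((A + x) + 13) = -2 + (13 + A + x) = 11 + A + x)
-526034 + s(Q(X, -18), 959) = -526034 + (11 + 3 + 959) = -526034 + 973 = -525061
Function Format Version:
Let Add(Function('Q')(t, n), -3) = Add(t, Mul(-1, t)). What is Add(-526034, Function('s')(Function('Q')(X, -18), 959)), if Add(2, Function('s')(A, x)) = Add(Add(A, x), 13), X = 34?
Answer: -525061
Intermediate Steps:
Function('Q')(t, n) = 3 (Function('Q')(t, n) = Add(3, Add(t, Mul(-1, t))) = Add(3, 0) = 3)
Function('s')(A, x) = Add(11, A, x) (Function('s')(A, x) = Add(-2, Add(Add(A, x), 13)) = Add(-2, Add(13, A, x)) = Add(11, A, x))
Add(-526034, Function('s')(Function('Q')(X, -18), 959)) = Add(-526034, Add(11, 3, 959)) = Add(-526034, 973) = -525061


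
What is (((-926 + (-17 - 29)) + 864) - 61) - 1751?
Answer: -1920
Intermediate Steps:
(((-926 + (-17 - 29)) + 864) - 61) - 1751 = (((-926 - 46) + 864) - 61) - 1751 = ((-972 + 864) - 61) - 1751 = (-108 - 61) - 1751 = -169 - 1751 = -1920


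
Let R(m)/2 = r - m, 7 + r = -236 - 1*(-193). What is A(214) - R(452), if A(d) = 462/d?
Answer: 107659/107 ≈ 1006.2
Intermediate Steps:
r = -50 (r = -7 + (-236 - 1*(-193)) = -7 + (-236 + 193) = -7 - 43 = -50)
R(m) = -100 - 2*m (R(m) = 2*(-50 - m) = -100 - 2*m)
A(214) - R(452) = 462/214 - (-100 - 2*452) = 462*(1/214) - (-100 - 904) = 231/107 - 1*(-1004) = 231/107 + 1004 = 107659/107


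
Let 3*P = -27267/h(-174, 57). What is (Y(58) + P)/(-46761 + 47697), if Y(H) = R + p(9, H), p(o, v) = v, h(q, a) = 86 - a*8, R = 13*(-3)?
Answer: 1791/38480 ≈ 0.046544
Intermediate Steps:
R = -39
h(q, a) = 86 - 8*a
P = 9089/370 (P = (-27267/(86 - 8*57))/3 = (-27267/(86 - 456))/3 = (-27267/(-370))/3 = (-27267*(-1/370))/3 = (⅓)*(27267/370) = 9089/370 ≈ 24.565)
Y(H) = -39 + H
(Y(58) + P)/(-46761 + 47697) = ((-39 + 58) + 9089/370)/(-46761 + 47697) = (19 + 9089/370)/936 = (16119/370)*(1/936) = 1791/38480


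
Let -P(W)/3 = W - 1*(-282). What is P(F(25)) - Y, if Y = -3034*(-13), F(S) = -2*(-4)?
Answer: -40312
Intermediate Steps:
F(S) = 8
P(W) = -846 - 3*W (P(W) = -3*(W - 1*(-282)) = -3*(W + 282) = -3*(282 + W) = -846 - 3*W)
Y = 39442
P(F(25)) - Y = (-846 - 3*8) - 1*39442 = (-846 - 24) - 39442 = -870 - 39442 = -40312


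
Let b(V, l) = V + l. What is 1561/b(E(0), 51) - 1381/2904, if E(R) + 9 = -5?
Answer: 4482047/107448 ≈ 41.714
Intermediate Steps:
E(R) = -14 (E(R) = -9 - 5 = -14)
1561/b(E(0), 51) - 1381/2904 = 1561/(-14 + 51) - 1381/2904 = 1561/37 - 1381*1/2904 = 1561*(1/37) - 1381/2904 = 1561/37 - 1381/2904 = 4482047/107448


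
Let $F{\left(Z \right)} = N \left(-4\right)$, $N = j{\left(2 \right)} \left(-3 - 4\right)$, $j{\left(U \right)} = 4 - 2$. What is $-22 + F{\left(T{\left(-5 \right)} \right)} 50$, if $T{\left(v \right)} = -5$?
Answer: $2778$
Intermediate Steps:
$j{\left(U \right)} = 2$
$N = -14$ ($N = 2 \left(-3 - 4\right) = 2 \left(-7\right) = -14$)
$F{\left(Z \right)} = 56$ ($F{\left(Z \right)} = \left(-14\right) \left(-4\right) = 56$)
$-22 + F{\left(T{\left(-5 \right)} \right)} 50 = -22 + 56 \cdot 50 = -22 + 2800 = 2778$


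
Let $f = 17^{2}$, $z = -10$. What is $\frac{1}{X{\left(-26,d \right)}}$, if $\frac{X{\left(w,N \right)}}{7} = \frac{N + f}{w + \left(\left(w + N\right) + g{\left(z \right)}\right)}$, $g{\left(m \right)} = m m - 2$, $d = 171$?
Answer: $\frac{31}{460} \approx 0.067391$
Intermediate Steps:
$g{\left(m \right)} = -2 + m^{2}$ ($g{\left(m \right)} = m^{2} - 2 = -2 + m^{2}$)
$f = 289$
$X{\left(w,N \right)} = \frac{7 \left(289 + N\right)}{98 + N + 2 w}$ ($X{\left(w,N \right)} = 7 \frac{N + 289}{w - \left(2 - 100 - N - w\right)} = 7 \frac{289 + N}{w + \left(\left(N + w\right) + \left(-2 + 100\right)\right)} = 7 \frac{289 + N}{w + \left(\left(N + w\right) + 98\right)} = 7 \frac{289 + N}{w + \left(98 + N + w\right)} = 7 \frac{289 + N}{98 + N + 2 w} = \frac{7 \left(289 + N\right)}{98 + N + 2 w}$)
$\frac{1}{X{\left(-26,d \right)}} = \frac{1}{7 \frac{1}{98 + 171 + 2 \left(-26\right)} \left(289 + 171\right)} = \frac{1}{7 \frac{1}{98 + 171 - 52} \cdot 460} = \frac{1}{7 \cdot \frac{1}{217} \cdot 460} = \frac{1}{\frac{460}{31}} = \frac{31}{460}$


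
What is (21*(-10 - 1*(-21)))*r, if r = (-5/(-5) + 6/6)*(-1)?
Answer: -462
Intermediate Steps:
r = -2 (r = (-5*(-⅕) + 6*(⅙))*(-1) = (1 + 1)*(-1) = 2*(-1) = -2)
(21*(-10 - 1*(-21)))*r = (21*(-10 - 1*(-21)))*(-2) = (21*(-10 + 21))*(-2) = (21*11)*(-2) = 231*(-2) = -462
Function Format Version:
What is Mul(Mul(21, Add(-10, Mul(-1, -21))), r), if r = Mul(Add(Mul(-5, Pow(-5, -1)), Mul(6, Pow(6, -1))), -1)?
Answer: -462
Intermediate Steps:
r = -2 (r = Mul(Add(Mul(-5, Rational(-1, 5)), Mul(6, Rational(1, 6))), -1) = Mul(Add(1, 1), -1) = Mul(2, -1) = -2)
Mul(Mul(21, Add(-10, Mul(-1, -21))), r) = Mul(Mul(21, Add(-10, Mul(-1, -21))), -2) = Mul(Mul(21, Add(-10, 21)), -2) = Mul(Mul(21, 11), -2) = Mul(231, -2) = -462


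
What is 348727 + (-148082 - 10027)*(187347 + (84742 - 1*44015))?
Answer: -36060203339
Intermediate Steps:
348727 + (-148082 - 10027)*(187347 + (84742 - 1*44015)) = 348727 - 158109*(187347 + (84742 - 44015)) = 348727 - 158109*(187347 + 40727) = 348727 - 158109*228074 = 348727 - 36060552066 = -36060203339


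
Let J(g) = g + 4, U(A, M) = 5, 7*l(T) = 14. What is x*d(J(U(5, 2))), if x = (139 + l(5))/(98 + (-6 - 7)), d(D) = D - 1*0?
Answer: 1269/85 ≈ 14.929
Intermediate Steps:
l(T) = 2 (l(T) = (1/7)*14 = 2)
J(g) = 4 + g
d(D) = D (d(D) = D + 0 = D)
x = 141/85 (x = (139 + 2)/(98 + (-6 - 7)) = 141/(98 - 13) = 141/85 ≈ 1.6588)
x*d(J(U(5, 2))) = 141*(4 + 5)/85 = (141/85)*9 = 1269/85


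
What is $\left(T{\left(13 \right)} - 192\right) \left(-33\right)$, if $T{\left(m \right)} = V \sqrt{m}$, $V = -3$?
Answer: $6336 + 99 \sqrt{13} \approx 6693.0$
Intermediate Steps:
$T{\left(m \right)} = - 3 \sqrt{m}$
$\left(T{\left(13 \right)} - 192\right) \left(-33\right) = \left(- 3 \sqrt{13} - 192\right) \left(-33\right) = \left(-192 - 3 \sqrt{13}\right) \left(-33\right) = 6336 + 99 \sqrt{13}$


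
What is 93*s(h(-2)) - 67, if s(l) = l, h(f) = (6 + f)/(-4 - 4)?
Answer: -227/2 ≈ -113.50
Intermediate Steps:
h(f) = -3/4 - f/8 (h(f) = (6 + f)/(-8) = (6 + f)*(-1/8) = -3/4 - f/8)
93*s(h(-2)) - 67 = 93*(-3/4 - 1/8*(-2)) - 67 = 93*(-3/4 + 1/4) - 67 = 93*(-1/2) - 67 = -93/2 - 67 = -227/2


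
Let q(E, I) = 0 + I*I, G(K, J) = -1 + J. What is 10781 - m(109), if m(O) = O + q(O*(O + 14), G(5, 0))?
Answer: 10671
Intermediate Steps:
q(E, I) = I**2 (q(E, I) = 0 + I**2 = I**2)
m(O) = 1 + O (m(O) = O + (-1 + 0)**2 = O + (-1)**2 = O + 1 = 1 + O)
10781 - m(109) = 10781 - (1 + 109) = 10781 - 1*110 = 10781 - 110 = 10671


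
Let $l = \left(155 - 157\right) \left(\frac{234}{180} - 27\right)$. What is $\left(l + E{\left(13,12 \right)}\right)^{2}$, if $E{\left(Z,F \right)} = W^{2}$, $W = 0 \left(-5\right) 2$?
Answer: $\frac{66049}{25} \approx 2642.0$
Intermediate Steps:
$W = 0$ ($W = 0 \cdot 2 = 0$)
$E{\left(Z,F \right)} = 0$ ($E{\left(Z,F \right)} = 0^{2} = 0$)
$l = \frac{257}{5}$ ($l = - 2 \left(234 \cdot \frac{1}{180} - 27\right) = - 2 \left(\frac{13}{10} - 27\right) = \left(-2\right) \left(- \frac{257}{10}\right) = \frac{257}{5} \approx 51.4$)
$\left(l + E{\left(13,12 \right)}\right)^{2} = \left(\frac{257}{5} + 0\right)^{2} = \left(\frac{257}{5}\right)^{2} = \frac{66049}{25}$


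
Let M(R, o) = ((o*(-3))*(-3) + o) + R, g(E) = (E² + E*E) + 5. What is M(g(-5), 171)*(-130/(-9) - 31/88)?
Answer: 19699165/792 ≈ 24873.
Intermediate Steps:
g(E) = 5 + 2*E² (g(E) = (E² + E²) + 5 = 2*E² + 5 = 5 + 2*E²)
M(R, o) = R + 10*o (M(R, o) = (-3*o*(-3) + o) + R = (9*o + o) + R = 10*o + R = R + 10*o)
M(g(-5), 171)*(-130/(-9) - 31/88) = ((5 + 2*(-5)²) + 10*171)*(-130/(-9) - 31/88) = ((5 + 2*25) + 1710)*(-130*(-⅑) - 31*1/88) = ((5 + 50) + 1710)*(130/9 - 31/88) = (55 + 1710)*(11161/792) = 1765*(11161/792) = 19699165/792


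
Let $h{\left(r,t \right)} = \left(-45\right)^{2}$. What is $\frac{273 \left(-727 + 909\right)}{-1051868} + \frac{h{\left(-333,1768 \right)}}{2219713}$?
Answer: $- \frac{54079313709}{1167422536942} \approx -0.046324$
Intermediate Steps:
$h{\left(r,t \right)} = 2025$
$\frac{273 \left(-727 + 909\right)}{-1051868} + \frac{h{\left(-333,1768 \right)}}{2219713} = \frac{273 \left(-727 + 909\right)}{-1051868} + \frac{2025}{2219713} = 273 \cdot 182 \left(- \frac{1}{1051868}\right) + 2025 \cdot \frac{1}{2219713} = 49686 \left(- \frac{1}{1051868}\right) + \frac{2025}{2219713} = - \frac{24843}{525934} + \frac{2025}{2219713} = - \frac{54079313709}{1167422536942}$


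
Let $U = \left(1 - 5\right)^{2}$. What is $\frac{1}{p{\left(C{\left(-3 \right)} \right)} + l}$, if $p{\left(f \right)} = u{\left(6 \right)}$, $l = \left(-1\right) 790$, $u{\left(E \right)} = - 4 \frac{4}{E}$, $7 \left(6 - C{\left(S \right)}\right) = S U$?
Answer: $- \frac{3}{2378} \approx -0.0012616$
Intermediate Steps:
$U = 16$ ($U = \left(-4\right)^{2} = 16$)
$C{\left(S \right)} = 6 - \frac{16 S}{7}$ ($C{\left(S \right)} = 6 - \frac{S 16}{7} = 6 - \frac{16 S}{7}$)
$u{\left(E \right)} = - \frac{16}{E}$
$l = -790$
$p{\left(f \right)} = - \frac{8}{3}$ ($p{\left(f \right)} = - \frac{16}{6} = \left(-16\right) \frac{1}{6} = - \frac{8}{3}$)
$\frac{1}{p{\left(C{\left(-3 \right)} \right)} + l} = \frac{1}{- \frac{8}{3} - 790} = \frac{1}{- \frac{2378}{3}} = - \frac{3}{2378}$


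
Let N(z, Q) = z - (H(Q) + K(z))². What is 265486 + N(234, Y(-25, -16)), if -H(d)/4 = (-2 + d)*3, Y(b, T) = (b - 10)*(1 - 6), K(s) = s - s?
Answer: -4044056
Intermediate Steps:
K(s) = 0
Y(b, T) = 50 - 5*b (Y(b, T) = (-10 + b)*(-5) = 50 - 5*b)
H(d) = 24 - 12*d (H(d) = -4*(-2 + d)*3 = -4*(-6 + 3*d) = 24 - 12*d)
N(z, Q) = z - (24 - 12*Q)² (N(z, Q) = z - ((24 - 12*Q) + 0)² = z - (24 - 12*Q)²)
265486 + N(234, Y(-25, -16)) = 265486 + (234 - 144*(-2 + (50 - 5*(-25)))²) = 265486 + (234 - 144*(-2 + (50 + 125))²) = 265486 + (234 - 144*(-2 + 175)²) = 265486 + (234 - 144*173²) = 265486 + (234 - 144*29929) = 265486 + (234 - 4309776) = 265486 - 4309542 = -4044056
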